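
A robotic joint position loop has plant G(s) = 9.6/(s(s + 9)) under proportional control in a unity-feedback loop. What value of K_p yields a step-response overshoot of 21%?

K_p = 10.7

From %OS = 100·exp(−πζ/√(1−ζ²)) = 21%, ζ = −ln(0.21)/√(π²+ln²(0.21)) = 0.4449.
Characteristic equation s² + 9s + 9.6K_p = 0 gives ζ = 9/(2√(9.6K_p)).
Setting ζ = 0.4449: √(9.6K_p) = 9/(2·0.4449) = 10.11, so K_p = 102.3/9.6 = 10.7.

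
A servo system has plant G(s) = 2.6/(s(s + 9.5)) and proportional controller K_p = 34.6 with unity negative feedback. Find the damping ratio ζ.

ζ = 0.501

The closed-loop denominator is s(s+9.5) + 34.6·2.6 = s² + 9.5s + 89.96.
Matching s² + 2ζω_n s + ω_n²: ω_n = √89.96 = 9.485 rad/s and 2ζω_n = 9.5, so ζ = 9.5/(2·9.485) = 0.501.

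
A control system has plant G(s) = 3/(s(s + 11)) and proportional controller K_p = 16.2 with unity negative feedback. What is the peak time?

Closed-loop characteristic equation: s² + 11s + 48.6 = 0, so ω_n = 6.971 rad/s and ζ = 11/(2·6.971) = 0.7889.
Damped frequency ω_d = ω_n√(1−ζ²) = 4.284 rad/s, so peak time T_p = π/ω_d = 0.733 s.

T_p = 0.733 s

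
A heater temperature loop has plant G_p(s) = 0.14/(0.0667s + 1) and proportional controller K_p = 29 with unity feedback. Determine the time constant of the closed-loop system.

τ = 0.0132 s

Closed loop: T(s) = K_p·G_p/(1+K_p·G_p) = 4.06/(0.0667s + 1 + 4.06), with pole at s = −(1 + 4.06)/0.0667 = −75.86.
Closed-loop time constant τ = 1/75.86 = 0.0132 s.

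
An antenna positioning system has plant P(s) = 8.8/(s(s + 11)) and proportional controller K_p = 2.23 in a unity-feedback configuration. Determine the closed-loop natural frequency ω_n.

1 + K_p·P(s) = 0 gives s² + 11s + 19.62 = 0.
Matching s² + 2ζω_n s + ω_n²: ω_n = √19.62 = 4.43 rad/s and 2ζω_n = 11, so ζ = 11/(2·4.43) = 1.24.

ω_n = 4.43 rad/s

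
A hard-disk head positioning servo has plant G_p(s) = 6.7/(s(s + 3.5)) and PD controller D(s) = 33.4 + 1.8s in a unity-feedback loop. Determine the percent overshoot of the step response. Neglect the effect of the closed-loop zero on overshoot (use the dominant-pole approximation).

Forward path: (33.4 + 1.8s)·6.7/(s(s+3.5)). The closed-loop characteristic equation is s² + (3.5 + 6.7·1.8)s + 6.7·33.4 = 0.
That is s² + 15.56s + 223.8 = 0, so ω_n = 14.96 rad/s and ζ = 15.56/(2·14.96) = 0.5201.
%OS = 100·exp(−πζ/√(1−ζ²)) = 14.8%.

14.8%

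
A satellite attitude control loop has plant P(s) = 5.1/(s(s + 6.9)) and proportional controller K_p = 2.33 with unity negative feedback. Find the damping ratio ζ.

With unity feedback the closed-loop characteristic equation is s² + 6.9s + 2.33·5.1 = s² + 6.9s + 11.88 = 0.
So ω_n² = 11.88 ⇒ ω_n = 3.447 rad/s, and ζ = 6.9/(2ω_n) = 1.

ζ = 1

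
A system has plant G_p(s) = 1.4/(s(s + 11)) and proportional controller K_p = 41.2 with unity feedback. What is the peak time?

T_p = 0.6 s

The closed-loop denominator s² + 11s + 57.68 gives ω_n = √57.68 = 7.595 and ζ = 11/(2ω_n) = 0.7242.
Damped frequency ω_d = ω_n√(1−ζ²) = 5.237 rad/s, so peak time T_p = π/ω_d = 0.6 s.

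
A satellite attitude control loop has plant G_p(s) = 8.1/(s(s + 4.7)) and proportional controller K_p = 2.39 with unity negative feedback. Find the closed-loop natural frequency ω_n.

1 + K_p·G_p(s) = 0 gives s² + 4.7s + 19.36 = 0.
So ω_n² = 19.36 ⇒ ω_n = 4.4 rad/s, and ζ = 4.7/(2ω_n) = 0.534.

ω_n = 4.4 rad/s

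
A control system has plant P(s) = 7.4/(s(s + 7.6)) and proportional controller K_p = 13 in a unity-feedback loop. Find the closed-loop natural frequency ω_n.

1 + K_p·P(s) = 0 gives s² + 7.6s + 96.2 = 0.
So ω_n² = 96.2 ⇒ ω_n = 9.808 rad/s, and ζ = 7.6/(2ω_n) = 0.387.

ω_n = 9.81 rad/s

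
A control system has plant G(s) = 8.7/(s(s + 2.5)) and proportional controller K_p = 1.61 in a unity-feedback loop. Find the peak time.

From 1 + K_pG(s) = 0: s² + 2.5s + 14.01 = 0 ⇒ ω_n = 3.743, ζ = 0.334.
Damped frequency ω_d = ω_n√(1−ζ²) = 3.528 rad/s, so peak time T_p = π/ω_d = 0.891 s.

T_p = 0.891 s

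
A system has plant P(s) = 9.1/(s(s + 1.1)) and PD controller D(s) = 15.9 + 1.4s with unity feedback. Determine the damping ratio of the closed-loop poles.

Forward path: (15.9 + 1.4s)·9.1/(s(s+1.1)). The closed-loop characteristic equation is s² + (1.1 + 9.1·1.4)s + 9.1·15.9 = 0.
That is s² + 13.84s + 144.7 = 0, so ω_n = 12.03 rad/s and ζ = 13.84/(2·12.03) = 0.5753.

ζ = 0.575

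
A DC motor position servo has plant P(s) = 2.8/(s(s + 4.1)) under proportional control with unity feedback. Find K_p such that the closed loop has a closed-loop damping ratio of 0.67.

Closed-loop characteristic equation: s² + 4.1s + K_p·2.8 = 0.
So ω_n = √(2.8K_p) and 2ζω_n = 4.1, giving ζ = 4.1/(2√(2.8K_p)).
Setting ζ = 0.67: √(2.8K_p) = 4.1/(2·0.67) = 3.06, so K_p = 9.362/2.8 = 3.34.

K_p = 3.34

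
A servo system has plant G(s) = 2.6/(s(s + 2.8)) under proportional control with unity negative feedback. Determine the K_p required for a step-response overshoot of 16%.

K_p = 2.97

From %OS = 100·exp(−πζ/√(1−ζ²)) = 16%, ζ = −ln(0.16)/√(π²+ln²(0.16)) = 0.5039.
Characteristic equation s² + 2.8s + 2.6K_p = 0 gives ζ = 2.8/(2√(2.6K_p)).
Setting ζ = 0.5039: √(2.6K_p) = 2.8/(2·0.5039) = 2.779, so K_p = 7.72/2.6 = 2.97.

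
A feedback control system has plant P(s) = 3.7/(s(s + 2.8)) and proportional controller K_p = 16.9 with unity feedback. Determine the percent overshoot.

56.8%

The closed-loop denominator s² + 2.8s + 62.53 gives ω_n = √62.53 = 7.908 and ζ = 2.8/(2ω_n) = 0.177.
%OS = 100·exp(−πζ/√(1−ζ²)) = 100·exp(−π·0.177/√0.9687) = 56.8%.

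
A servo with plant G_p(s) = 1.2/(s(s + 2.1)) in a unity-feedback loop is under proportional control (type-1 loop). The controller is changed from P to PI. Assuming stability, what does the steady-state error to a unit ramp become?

0

The integrator raises the loop to type 2, so K_v → ∞ and e_ss to a ramp is zero.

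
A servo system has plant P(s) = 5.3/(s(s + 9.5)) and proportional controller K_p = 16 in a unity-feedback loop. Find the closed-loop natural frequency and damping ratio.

The closed-loop denominator is s(s+9.5) + 16·5.3 = s² + 9.5s + 84.8.
Matching s² + 2ζω_n s + ω_n²: ω_n = √84.8 = 9.209 rad/s and 2ζω_n = 9.5, so ζ = 9.5/(2·9.209) = 0.516.

ω_n = 9.21 rad/s, ζ = 0.516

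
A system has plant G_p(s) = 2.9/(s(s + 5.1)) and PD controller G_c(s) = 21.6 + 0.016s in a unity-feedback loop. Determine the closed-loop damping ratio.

Forward path: (21.6 + 0.016s)·2.9/(s(s+5.1)). The closed-loop characteristic equation is s² + (5.1 + 2.9·0.016)s + 2.9·21.6 = 0.
That is s² + 5.146s + 62.64 = 0, so ω_n = 7.915 rad/s and ζ = 5.146/(2·7.915) = 0.3251.

ζ = 0.325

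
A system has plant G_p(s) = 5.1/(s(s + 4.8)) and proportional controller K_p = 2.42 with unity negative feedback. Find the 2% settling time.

From 1 + K_pG_p(s) = 0: s² + 4.8s + 12.34 = 0 ⇒ ω_n = 3.513, ζ = 0.6832.
2% settling time T_s ≈ 4/(ζω_n) = 4/2.4 = 1.67 s.

T_s ≈ 1.67 s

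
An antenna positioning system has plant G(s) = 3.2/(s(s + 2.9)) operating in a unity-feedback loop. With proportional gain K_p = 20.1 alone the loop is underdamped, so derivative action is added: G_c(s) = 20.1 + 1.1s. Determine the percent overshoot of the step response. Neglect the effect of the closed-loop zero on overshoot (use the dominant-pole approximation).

Forward path: (20.1 + 1.1s)·3.2/(s(s+2.9)). The closed-loop characteristic equation is s² + (2.9 + 3.2·1.1)s + 3.2·20.1 = 0.
That is s² + 6.42s + 64.32 = 0, so ω_n = 8.02 rad/s and ζ = 6.42/(2·8.02) = 0.4003.
%OS = 100·exp(−πζ/√(1−ζ²)) = 25.4%.

25.4%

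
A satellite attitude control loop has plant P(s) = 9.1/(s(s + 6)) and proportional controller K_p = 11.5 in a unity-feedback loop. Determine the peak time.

T_p = 0.321 s

The closed-loop denominator s² + 6s + 104.6 gives ω_n = √104.6 = 10.23 and ζ = 6/(2ω_n) = 0.2933.
Damped frequency ω_d = ω_n√(1−ζ²) = 9.78 rad/s, so peak time T_p = π/ω_d = 0.321 s.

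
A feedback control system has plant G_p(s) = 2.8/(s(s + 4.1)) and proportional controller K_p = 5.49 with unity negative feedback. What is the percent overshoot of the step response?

From 1 + K_pG_p(s) = 0: s² + 4.1s + 15.37 = 0 ⇒ ω_n = 3.921, ζ = 0.5229.
%OS = 100·exp(−πζ/√(1−ζ²)) = 100·exp(−π·0.5229/√0.7266) = 14.6%.

14.6%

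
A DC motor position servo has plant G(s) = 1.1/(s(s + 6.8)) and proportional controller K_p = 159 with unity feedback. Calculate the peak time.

T_p = 0.246 s

From 1 + K_pG(s) = 0: s² + 6.8s + 174.9 = 0 ⇒ ω_n = 13.22, ζ = 0.2571.
Damped frequency ω_d = ω_n√(1−ζ²) = 12.78 rad/s, so peak time T_p = π/ω_d = 0.246 s.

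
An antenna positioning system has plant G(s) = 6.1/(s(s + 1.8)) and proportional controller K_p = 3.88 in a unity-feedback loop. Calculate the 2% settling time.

T_s ≈ 4.44 s

Closed-loop characteristic equation: s² + 1.8s + 23.67 = 0, so ω_n = 4.865 rad/s and ζ = 1.8/(2·4.865) = 0.185.
2% settling time T_s ≈ 4/(ζω_n) = 4/0.9 = 4.44 s.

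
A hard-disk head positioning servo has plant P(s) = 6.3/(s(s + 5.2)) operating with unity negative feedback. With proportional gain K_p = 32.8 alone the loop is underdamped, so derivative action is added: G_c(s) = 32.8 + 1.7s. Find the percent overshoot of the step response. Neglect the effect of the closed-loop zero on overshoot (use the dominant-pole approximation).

12.4%

Forward path: (32.8 + 1.7s)·6.3/(s(s+5.2)). The closed-loop characteristic equation is s² + (5.2 + 6.3·1.7)s + 6.3·32.8 = 0.
That is s² + 15.91s + 206.6 = 0, so ω_n = 14.37 rad/s and ζ = 15.91/(2·14.37) = 0.5534.
%OS = 100·exp(−πζ/√(1−ζ²)) = 12.4%.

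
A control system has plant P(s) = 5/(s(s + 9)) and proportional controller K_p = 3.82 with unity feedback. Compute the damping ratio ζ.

ζ = 1.03

The closed-loop denominator is s(s+9) + 3.82·5 = s² + 9s + 19.1.
So ω_n² = 19.1 ⇒ ω_n = 4.37 rad/s, and ζ = 9/(2ω_n) = 1.03.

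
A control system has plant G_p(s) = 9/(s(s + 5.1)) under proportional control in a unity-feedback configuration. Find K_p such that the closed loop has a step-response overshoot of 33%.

K_p = 6.52

From %OS = 100·exp(−πζ/√(1−ζ²)) = 33%, ζ = −ln(0.33)/√(π²+ln²(0.33)) = 0.3328.
Characteristic equation s² + 5.1s + 9K_p = 0 gives ζ = 5.1/(2√(9K_p)).
Setting ζ = 0.3328: √(9K_p) = 5.1/(2·0.3328) = 7.663, so K_p = 58.72/9 = 6.52.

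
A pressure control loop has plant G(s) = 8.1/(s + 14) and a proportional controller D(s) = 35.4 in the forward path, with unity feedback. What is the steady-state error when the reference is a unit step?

The loop is type 0. Static position error constant K_pos = D(0)·G(0) = 35.4·0.5786 = 20.48.
Steady-state error to a unit step: e_ss = 1/(1+K_pos) = 1/21.48 = 0.0466.

0.0466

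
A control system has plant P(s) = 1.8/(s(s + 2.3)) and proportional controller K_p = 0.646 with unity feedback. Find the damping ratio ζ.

ζ = 1.07

1 + K_p·P(s) = 0 gives s² + 2.3s + 1.163 = 0.
So ω_n² = 1.163 ⇒ ω_n = 1.078 rad/s, and ζ = 2.3/(2ω_n) = 1.07.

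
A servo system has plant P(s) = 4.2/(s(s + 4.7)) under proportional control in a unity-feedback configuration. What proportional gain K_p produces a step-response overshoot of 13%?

From %OS = 100·exp(−πζ/√(1−ζ²)) = 13%, ζ = −ln(0.13)/√(π²+ln²(0.13)) = 0.5446.
Characteristic equation s² + 4.7s + 4.2K_p = 0 gives ζ = 4.7/(2√(4.2K_p)).
Setting ζ = 0.5446: √(4.2K_p) = 4.7/(2·0.5446) = 4.315, so K_p = 18.62/4.2 = 4.43.

K_p = 4.43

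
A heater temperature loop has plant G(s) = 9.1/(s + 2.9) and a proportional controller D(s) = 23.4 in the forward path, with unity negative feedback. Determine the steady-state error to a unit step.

The loop is type 0. Static position error constant K_pos = D(0)·G(0) = 23.4·3.138 = 73.43.
Steady-state error to a unit step: e_ss = 1/(1+K_pos) = 1/74.43 = 0.0134.

0.0134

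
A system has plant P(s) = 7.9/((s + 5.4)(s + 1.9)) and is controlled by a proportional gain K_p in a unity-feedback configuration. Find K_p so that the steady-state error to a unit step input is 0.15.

K_p = 7.36

Steady-state error for a unit step on this type-0 loop is 1/(1 + K_p·P(0)).
P(0) = 0.77. Require 1/(1 + K_p·0.77) = 0.15, so 1 + 0.77·K_p = 6.667.
K_p = (6.667 − 1)/0.77 = 7.36.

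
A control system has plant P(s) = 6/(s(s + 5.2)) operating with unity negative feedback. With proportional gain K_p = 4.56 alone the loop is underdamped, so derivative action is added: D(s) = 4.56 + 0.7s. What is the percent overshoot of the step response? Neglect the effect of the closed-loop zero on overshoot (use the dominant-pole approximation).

Forward path: (4.56 + 0.7s)·6/(s(s+5.2)). The closed-loop characteristic equation is s² + (5.2 + 6·0.7)s + 6·4.56 = 0.
That is s² + 9.4s + 27.36 = 0, so ω_n = 5.231 rad/s and ζ = 9.4/(2·5.231) = 0.8985.
%OS = 100·exp(−πζ/√(1−ζ²)) = 0.161%.

0.161%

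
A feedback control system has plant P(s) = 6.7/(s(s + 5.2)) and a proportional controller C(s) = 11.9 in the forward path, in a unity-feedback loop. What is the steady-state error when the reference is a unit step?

The open loop C(s)P(s) has a pole at the origin (type 1), so the static position error constant is infinite and e_ss = 1/(1+∞) = 0.

0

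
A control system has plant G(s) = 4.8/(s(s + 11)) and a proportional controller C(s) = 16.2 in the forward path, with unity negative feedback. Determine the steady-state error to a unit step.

The open loop C(s)G(s) has a pole at the origin (type 1), so the static position error constant is infinite and e_ss = 1/(1+∞) = 0.

0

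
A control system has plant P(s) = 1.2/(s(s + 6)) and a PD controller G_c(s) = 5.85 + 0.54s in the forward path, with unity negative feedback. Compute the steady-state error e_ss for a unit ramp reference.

0.855

The loop has one pole at the origin (type 1). Velocity error constant K_v = lim_{s→0} s·G_c(s)P(s) = 5.85·1.2/6 = 1.17.
Steady-state error to a unit ramp: e_ss = 1/K_v = 0.855.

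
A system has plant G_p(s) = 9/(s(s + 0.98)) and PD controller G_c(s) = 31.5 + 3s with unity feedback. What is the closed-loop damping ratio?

Forward path: (31.5 + 3s)·9/(s(s+0.98)). The closed-loop characteristic equation is s² + (0.98 + 9·3)s + 9·31.5 = 0.
That is s² + 27.98s + 283.5 = 0, so ω_n = 16.84 rad/s and ζ = 27.98/(2·16.84) = 0.8309.

ζ = 0.831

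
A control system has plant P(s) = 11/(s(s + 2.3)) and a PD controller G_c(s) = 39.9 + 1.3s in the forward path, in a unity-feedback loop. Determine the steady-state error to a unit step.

0

The open loop G_c(s)P(s) has a pole at the origin (type 1), so the static position error constant is infinite and e_ss = 1/(1+∞) = 0.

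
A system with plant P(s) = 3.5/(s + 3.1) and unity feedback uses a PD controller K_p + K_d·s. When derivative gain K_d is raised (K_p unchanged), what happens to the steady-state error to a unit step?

At s = 0 the derivative term contributes nothing: C(0) = K_p regardless of K_d, so K_pos = K_p·P(0) and e_ss are unchanged.

unchanged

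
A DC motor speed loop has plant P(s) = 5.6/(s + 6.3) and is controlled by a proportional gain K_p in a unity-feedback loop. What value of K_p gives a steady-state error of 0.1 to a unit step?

Steady-state error for a unit step on this type-0 loop is 1/(1 + K_p·P(0)).
P(0) = 0.8889. Require 1/(1 + K_p·0.8889) = 0.1, so 1 + 0.8889·K_p = 10.
K_p = (10 − 1)/0.8889 = 10.1.

K_p = 10.1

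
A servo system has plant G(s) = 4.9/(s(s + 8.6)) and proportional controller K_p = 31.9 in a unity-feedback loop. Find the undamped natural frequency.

ω_n = 12.5 rad/s

The closed-loop denominator is s(s+8.6) + 31.9·4.9 = s² + 8.6s + 156.3.
Matching s² + 2ζω_n s + ω_n²: ω_n = √156.3 = 12.5 rad/s and 2ζω_n = 8.6, so ζ = 8.6/(2·12.5) = 0.344.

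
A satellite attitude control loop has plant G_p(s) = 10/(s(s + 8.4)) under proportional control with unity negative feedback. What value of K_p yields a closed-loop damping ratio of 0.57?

Closed-loop characteristic equation: s² + 8.4s + K_p·10 = 0.
So ω_n = √(10K_p) and 2ζω_n = 8.4, giving ζ = 8.4/(2√(10K_p)).
Setting ζ = 0.57: √(10K_p) = 8.4/(2·0.57) = 7.368, so K_p = 54.29/10 = 5.43.

K_p = 5.43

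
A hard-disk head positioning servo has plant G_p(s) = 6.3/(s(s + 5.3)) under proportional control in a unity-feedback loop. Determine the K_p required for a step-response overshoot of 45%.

From %OS = 100·exp(−πζ/√(1−ζ²)) = 45%, ζ = −ln(0.45)/√(π²+ln²(0.45)) = 0.2463.
Characteristic equation s² + 5.3s + 6.3K_p = 0 gives ζ = 5.3/(2√(6.3K_p)).
Setting ζ = 0.2463: √(6.3K_p) = 5.3/(2·0.2463) = 10.76, so K_p = 115.7/6.3 = 18.4.

K_p = 18.4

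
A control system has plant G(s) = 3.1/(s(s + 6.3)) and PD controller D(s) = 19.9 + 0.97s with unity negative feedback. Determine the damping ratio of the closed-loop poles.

ζ = 0.592

Forward path: (19.9 + 0.97s)·3.1/(s(s+6.3)). The closed-loop characteristic equation is s² + (6.3 + 3.1·0.97)s + 3.1·19.9 = 0.
That is s² + 9.307s + 61.69 = 0, so ω_n = 7.854 rad/s and ζ = 9.307/(2·7.854) = 0.5925.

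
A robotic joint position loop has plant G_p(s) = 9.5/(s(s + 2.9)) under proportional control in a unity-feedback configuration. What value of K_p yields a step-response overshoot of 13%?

K_p = 0.746

From %OS = 100·exp(−πζ/√(1−ζ²)) = 13%, ζ = −ln(0.13)/√(π²+ln²(0.13)) = 0.5446.
Characteristic equation s² + 2.9s + 9.5K_p = 0 gives ζ = 2.9/(2√(9.5K_p)).
Setting ζ = 0.5446: √(9.5K_p) = 2.9/(2·0.5446) = 2.662, so K_p = 7.088/9.5 = 0.746.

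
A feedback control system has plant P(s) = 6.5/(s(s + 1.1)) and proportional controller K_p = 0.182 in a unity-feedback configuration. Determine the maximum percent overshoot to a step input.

15.9%

The closed-loop denominator s² + 1.1s + 1.183 gives ω_n = √1.183 = 1.088 and ζ = 1.1/(2ω_n) = 0.5057.
%OS = 100·exp(−πζ/√(1−ζ²)) = 100·exp(−π·0.5057/√0.7443) = 15.9%.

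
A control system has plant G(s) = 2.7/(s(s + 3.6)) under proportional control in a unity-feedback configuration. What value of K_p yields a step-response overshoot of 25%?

K_p = 7.36

From %OS = 100·exp(−πζ/√(1−ζ²)) = 25%, ζ = −ln(0.25)/√(π²+ln²(0.25)) = 0.4037.
Characteristic equation s² + 3.6s + 2.7K_p = 0 gives ζ = 3.6/(2√(2.7K_p)).
Setting ζ = 0.4037: √(2.7K_p) = 3.6/(2·0.4037) = 4.459, so K_p = 19.88/2.7 = 7.36.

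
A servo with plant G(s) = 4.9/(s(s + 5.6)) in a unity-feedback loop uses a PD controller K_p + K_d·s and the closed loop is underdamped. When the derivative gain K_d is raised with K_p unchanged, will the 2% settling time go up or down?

decrease

Characteristic equation s² + (5.6 + 4.9K_d)s + 4.9K_p = 0: raising K_d increases ζω_n = (5.6+4.9K_d)/2 while the loop stays underdamped, so T_s ≈ 4/(ζω_n) decreases.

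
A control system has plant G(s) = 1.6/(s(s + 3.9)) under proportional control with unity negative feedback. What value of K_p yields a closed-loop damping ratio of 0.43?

Closed-loop characteristic equation: s² + 3.9s + K_p·1.6 = 0.
So ω_n = √(1.6K_p) and 2ζω_n = 3.9, giving ζ = 3.9/(2√(1.6K_p)).
Setting ζ = 0.43: √(1.6K_p) = 3.9/(2·0.43) = 4.535, so K_p = 20.57/1.6 = 12.9.

K_p = 12.9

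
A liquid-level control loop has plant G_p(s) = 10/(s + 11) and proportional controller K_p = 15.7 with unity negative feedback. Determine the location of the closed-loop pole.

Closed-loop transfer function: T(s) = K_p·G_p(s)/(1 + K_p·G_p(s)) = 157/(s + 11 + 157) = 157/(s + 168).
The closed-loop pole is at s = −168.

s = -168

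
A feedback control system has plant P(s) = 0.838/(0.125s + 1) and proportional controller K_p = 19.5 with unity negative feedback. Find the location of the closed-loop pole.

Closed loop: T(s) = K_p·P/(1+K_p·P) = 16.34/(0.125s + 1 + 16.34), with pole at s = −(1 + 16.34)/0.125 = −138.7.

s = -138.7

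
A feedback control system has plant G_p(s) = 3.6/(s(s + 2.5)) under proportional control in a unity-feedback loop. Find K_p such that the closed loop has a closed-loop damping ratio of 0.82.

Closed-loop characteristic equation: s² + 2.5s + K_p·3.6 = 0.
So ω_n = √(3.6K_p) and 2ζω_n = 2.5, giving ζ = 2.5/(2√(3.6K_p)).
Setting ζ = 0.82: √(3.6K_p) = 2.5/(2·0.82) = 1.524, so K_p = 2.324/3.6 = 0.645.

K_p = 0.645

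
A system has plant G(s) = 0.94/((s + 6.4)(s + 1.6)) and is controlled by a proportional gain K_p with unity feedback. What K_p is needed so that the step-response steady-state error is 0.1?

K_p = 98

For a type-0 loop with proportional control, e_ss = 1/(1 + K_p·G(0)).
G(0) = 0.0918. Require 1/(1 + K_p·0.0918) = 0.1, so 1 + 0.0918·K_p = 10.
K_p = (10 − 1)/0.0918 = 98.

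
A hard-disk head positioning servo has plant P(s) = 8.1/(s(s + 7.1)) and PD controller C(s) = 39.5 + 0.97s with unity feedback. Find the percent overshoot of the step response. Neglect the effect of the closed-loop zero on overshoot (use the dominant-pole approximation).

23.6%

Forward path: (39.5 + 0.97s)·8.1/(s(s+7.1)). The closed-loop characteristic equation is s² + (7.1 + 8.1·0.97)s + 8.1·39.5 = 0.
That is s² + 14.96s + 319.9 = 0, so ω_n = 17.89 rad/s and ζ = 14.96/(2·17.89) = 0.4181.
%OS = 100·exp(−πζ/√(1−ζ²)) = 23.6%.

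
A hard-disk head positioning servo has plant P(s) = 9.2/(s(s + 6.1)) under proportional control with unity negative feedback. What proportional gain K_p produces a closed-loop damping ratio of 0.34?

Closed-loop characteristic equation: s² + 6.1s + K_p·9.2 = 0.
So ω_n = √(9.2K_p) and 2ζω_n = 6.1, giving ζ = 6.1/(2√(9.2K_p)).
Setting ζ = 0.34: √(9.2K_p) = 6.1/(2·0.34) = 8.971, so K_p = 80.47/9.2 = 8.75.

K_p = 8.75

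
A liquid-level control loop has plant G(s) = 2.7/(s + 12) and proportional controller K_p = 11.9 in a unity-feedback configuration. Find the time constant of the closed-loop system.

τ = 0.0227 s

Closed-loop transfer function: T(s) = K_p·G(s)/(1 + K_p·G(s)) = 32.13/(s + 12 + 32.13) = 32.13/(s + 44.13).
Time constant τ = 1/44.13 = 0.0227 s.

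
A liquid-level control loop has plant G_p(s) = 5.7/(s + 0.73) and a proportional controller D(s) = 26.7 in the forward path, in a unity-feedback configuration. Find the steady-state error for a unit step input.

0.00477

The loop is type 0. Static position error constant K_pos = D(0)·G_p(0) = 26.7·7.808 = 208.5.
Steady-state error to a unit step: e_ss = 1/(1+K_pos) = 1/209.5 = 0.00477.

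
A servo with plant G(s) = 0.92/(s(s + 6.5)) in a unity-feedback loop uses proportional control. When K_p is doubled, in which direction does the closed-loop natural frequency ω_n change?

ω_n = √(0.92·K_p), which grows with K_p.

increase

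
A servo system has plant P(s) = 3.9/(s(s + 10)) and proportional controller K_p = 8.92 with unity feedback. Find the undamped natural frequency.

ω_n = 5.9 rad/s

With unity feedback the closed-loop characteristic equation is s² + 10s + 8.92·3.9 = s² + 10s + 34.79 = 0.
Matching s² + 2ζω_n s + ω_n²: ω_n = √34.79 = 5.898 rad/s and 2ζω_n = 10, so ζ = 10/(2·5.898) = 0.848.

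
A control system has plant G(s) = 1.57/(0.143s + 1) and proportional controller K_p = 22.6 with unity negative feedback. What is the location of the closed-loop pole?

s = -255.1

Closed loop: T(s) = K_p·G/(1+K_p·G) = 35.48/(0.143s + 1 + 35.48), with pole at s = −(1 + 35.48)/0.143 = −255.1.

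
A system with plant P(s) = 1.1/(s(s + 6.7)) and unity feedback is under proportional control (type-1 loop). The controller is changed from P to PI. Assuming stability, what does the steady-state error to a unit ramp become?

The integrator raises the loop to type 2, so K_v → ∞ and e_ss to a ramp is zero.

0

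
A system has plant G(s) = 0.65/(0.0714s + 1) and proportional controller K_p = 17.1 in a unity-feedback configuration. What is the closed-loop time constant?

τ = 0.00589 s

Closed loop: T(s) = K_p·G/(1+K_p·G) = 11.12/(0.0714s + 1 + 11.12), with pole at s = −(1 + 11.12)/0.0714 = −169.7.
Closed-loop time constant τ = 1/169.7 = 0.00589 s.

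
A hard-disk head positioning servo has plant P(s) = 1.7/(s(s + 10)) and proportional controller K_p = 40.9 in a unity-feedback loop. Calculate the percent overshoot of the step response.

The closed-loop denominator s² + 10s + 69.53 gives ω_n = √69.53 = 8.338 and ζ = 10/(2ω_n) = 0.5996.
%OS = 100·exp(−πζ/√(1−ζ²)) = 100·exp(−π·0.5996/√0.6404) = 9.5%.

9.5%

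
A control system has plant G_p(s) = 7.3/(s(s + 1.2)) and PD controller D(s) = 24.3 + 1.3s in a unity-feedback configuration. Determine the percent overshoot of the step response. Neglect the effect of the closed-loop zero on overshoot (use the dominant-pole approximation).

Forward path: (24.3 + 1.3s)·7.3/(s(s+1.2)). The closed-loop characteristic equation is s² + (1.2 + 7.3·1.3)s + 7.3·24.3 = 0.
That is s² + 10.69s + 177.4 = 0, so ω_n = 13.32 rad/s and ζ = 10.69/(2·13.32) = 0.4013.
%OS = 100·exp(−πζ/√(1−ζ²)) = 25.2%.

25.2%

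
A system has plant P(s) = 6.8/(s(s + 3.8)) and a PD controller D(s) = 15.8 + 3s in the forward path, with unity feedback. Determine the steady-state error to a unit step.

0

The open loop D(s)P(s) has a pole at the origin (type 1), so the static position error constant is infinite and e_ss = 1/(1+∞) = 0.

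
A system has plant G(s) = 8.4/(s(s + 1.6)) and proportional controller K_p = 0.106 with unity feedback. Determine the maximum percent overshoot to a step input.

From 1 + K_pG(s) = 0: s² + 1.6s + 0.8904 = 0 ⇒ ω_n = 0.9436, ζ = 0.8478.
%OS = 100·exp(−πζ/√(1−ζ²)) = 100·exp(−π·0.8478/√0.2812) = 0.659%.

0.659%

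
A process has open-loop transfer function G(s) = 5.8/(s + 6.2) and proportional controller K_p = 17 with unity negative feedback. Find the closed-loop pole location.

Closed-loop transfer function: T(s) = K_p·G(s)/(1 + K_p·G(s)) = 98.6/(s + 6.2 + 98.6) = 98.6/(s + 104.8).
The closed-loop pole is at s = −104.8.

s = -104.8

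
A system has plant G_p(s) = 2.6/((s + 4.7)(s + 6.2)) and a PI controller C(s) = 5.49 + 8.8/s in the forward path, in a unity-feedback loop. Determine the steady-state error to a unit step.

The open loop C(s)G_p(s) has a pole at the origin (type 1), so the static position error constant is infinite and e_ss = 1/(1+∞) = 0.

0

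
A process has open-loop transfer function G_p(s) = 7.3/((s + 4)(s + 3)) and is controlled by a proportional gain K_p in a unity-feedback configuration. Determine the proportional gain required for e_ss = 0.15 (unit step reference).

K_p = 9.32

The loop is type 0, so e_ss(step) = 1/(1 + K_pos) with K_pos = K_p·G_p(0).
G_p(0) = 0.6083. Require 1/(1 + K_p·0.6083) = 0.15, so 1 + 0.6083·K_p = 6.667.
K_p = (6.667 − 1)/0.6083 = 9.32.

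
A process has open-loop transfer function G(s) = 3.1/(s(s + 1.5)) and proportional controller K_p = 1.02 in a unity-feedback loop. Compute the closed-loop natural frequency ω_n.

ω_n = 1.78 rad/s

The closed-loop denominator is s(s+1.5) + 1.02·3.1 = s² + 1.5s + 3.162.
So ω_n² = 3.162 ⇒ ω_n = 1.778 rad/s, and ζ = 1.5/(2ω_n) = 0.422.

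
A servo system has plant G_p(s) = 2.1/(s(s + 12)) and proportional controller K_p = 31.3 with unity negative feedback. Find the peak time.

Closed-loop characteristic equation: s² + 12s + 65.73 = 0, so ω_n = 8.107 rad/s and ζ = 12/(2·8.107) = 0.7401.
Damped frequency ω_d = ω_n√(1−ζ²) = 5.453 rad/s, so peak time T_p = π/ω_d = 0.576 s.

T_p = 0.576 s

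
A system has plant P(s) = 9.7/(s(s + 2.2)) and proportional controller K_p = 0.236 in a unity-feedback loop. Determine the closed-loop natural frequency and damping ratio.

ω_n = 1.51 rad/s, ζ = 0.727

1 + K_p·P(s) = 0 gives s² + 2.2s + 2.289 = 0.
So ω_n² = 2.289 ⇒ ω_n = 1.513 rad/s, and ζ = 2.2/(2ω_n) = 0.727.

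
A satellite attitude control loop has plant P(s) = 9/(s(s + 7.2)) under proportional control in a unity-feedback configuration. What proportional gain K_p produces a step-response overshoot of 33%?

K_p = 13

From %OS = 100·exp(−πζ/√(1−ζ²)) = 33%, ζ = −ln(0.33)/√(π²+ln²(0.33)) = 0.3328.
Characteristic equation s² + 7.2s + 9K_p = 0 gives ζ = 7.2/(2√(9K_p)).
Setting ζ = 0.3328: √(9K_p) = 7.2/(2·0.3328) = 10.82, so K_p = 117/9 = 13.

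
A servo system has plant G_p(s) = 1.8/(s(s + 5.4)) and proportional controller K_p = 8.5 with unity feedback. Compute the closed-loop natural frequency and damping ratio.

With unity feedback the closed-loop characteristic equation is s² + 5.4s + 8.5·1.8 = s² + 5.4s + 15.3 = 0.
So ω_n² = 15.3 ⇒ ω_n = 3.912 rad/s, and ζ = 5.4/(2ω_n) = 0.69.

ω_n = 3.91 rad/s, ζ = 0.69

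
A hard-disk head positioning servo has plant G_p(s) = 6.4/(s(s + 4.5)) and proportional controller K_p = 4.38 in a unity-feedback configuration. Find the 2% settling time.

From 1 + K_pG_p(s) = 0: s² + 4.5s + 28.03 = 0 ⇒ ω_n = 5.295, ζ = 0.425.
2% settling time T_s ≈ 4/(ζω_n) = 4/2.25 = 1.78 s.

T_s ≈ 1.78 s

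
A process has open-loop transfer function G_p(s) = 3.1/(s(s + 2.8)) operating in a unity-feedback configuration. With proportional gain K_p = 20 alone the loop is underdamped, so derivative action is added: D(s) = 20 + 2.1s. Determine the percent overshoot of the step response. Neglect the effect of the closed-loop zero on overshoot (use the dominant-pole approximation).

Forward path: (20 + 2.1s)·3.1/(s(s+2.8)). The closed-loop characteristic equation is s² + (2.8 + 3.1·2.1)s + 3.1·20 = 0.
That is s² + 9.31s + 62 = 0, so ω_n = 7.874 rad/s and ζ = 9.31/(2·7.874) = 0.5912.
%OS = 100·exp(−πζ/√(1−ζ²)) = 10%.

10%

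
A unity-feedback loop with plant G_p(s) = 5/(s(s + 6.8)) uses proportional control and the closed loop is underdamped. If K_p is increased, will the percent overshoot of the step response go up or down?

ζ = 6.8/(2√(5K_p)) decreases as K_p grows; lower damping means more overshoot.

increase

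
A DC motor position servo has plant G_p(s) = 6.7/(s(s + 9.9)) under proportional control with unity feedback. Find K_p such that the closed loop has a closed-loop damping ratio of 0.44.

Closed-loop characteristic equation: s² + 9.9s + K_p·6.7 = 0.
So ω_n = √(6.7K_p) and 2ζω_n = 9.9, giving ζ = 9.9/(2√(6.7K_p)).
Setting ζ = 0.44: √(6.7K_p) = 9.9/(2·0.44) = 11.25, so K_p = 126.6/6.7 = 18.9.

K_p = 18.9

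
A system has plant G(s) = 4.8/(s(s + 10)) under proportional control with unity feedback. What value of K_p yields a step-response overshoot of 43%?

From %OS = 100·exp(−πζ/√(1−ζ²)) = 43%, ζ = −ln(0.43)/√(π²+ln²(0.43)) = 0.2594.
Characteristic equation s² + 10s + 4.8K_p = 0 gives ζ = 10/(2√(4.8K_p)).
Setting ζ = 0.2594: √(4.8K_p) = 10/(2·0.2594) = 19.27, so K_p = 371.4/4.8 = 77.4.

K_p = 77.4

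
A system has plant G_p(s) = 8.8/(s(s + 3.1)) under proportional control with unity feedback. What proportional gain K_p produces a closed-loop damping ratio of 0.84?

Closed-loop characteristic equation: s² + 3.1s + K_p·8.8 = 0.
So ω_n = √(8.8K_p) and 2ζω_n = 3.1, giving ζ = 3.1/(2√(8.8K_p)).
Setting ζ = 0.84: √(8.8K_p) = 3.1/(2·0.84) = 1.845, so K_p = 3.405/8.8 = 0.387.

K_p = 0.387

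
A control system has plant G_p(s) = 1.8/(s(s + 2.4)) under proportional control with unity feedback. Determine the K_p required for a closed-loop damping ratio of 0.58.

Closed-loop characteristic equation: s² + 2.4s + K_p·1.8 = 0.
So ω_n = √(1.8K_p) and 2ζω_n = 2.4, giving ζ = 2.4/(2√(1.8K_p)).
Setting ζ = 0.58: √(1.8K_p) = 2.4/(2·0.58) = 2.069, so K_p = 4.281/1.8 = 2.38.

K_p = 2.38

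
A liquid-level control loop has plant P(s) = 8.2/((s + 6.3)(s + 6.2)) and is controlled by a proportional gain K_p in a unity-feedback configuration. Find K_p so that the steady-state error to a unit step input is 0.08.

The loop is type 0, so e_ss(step) = 1/(1 + K_pos) with K_pos = K_p·P(0).
P(0) = 0.2099. Require 1/(1 + K_p·0.2099) = 0.08, so 1 + 0.2099·K_p = 12.5.
K_p = (12.5 − 1)/0.2099 = 54.8.

K_p = 54.8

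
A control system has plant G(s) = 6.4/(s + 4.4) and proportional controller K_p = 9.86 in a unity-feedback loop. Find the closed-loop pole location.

s = -67.5

Closed-loop transfer function: T(s) = K_p·G(s)/(1 + K_p·G(s)) = 63.1/(s + 4.4 + 63.1) = 63.1/(s + 67.5).
The closed-loop pole is at s = −67.5.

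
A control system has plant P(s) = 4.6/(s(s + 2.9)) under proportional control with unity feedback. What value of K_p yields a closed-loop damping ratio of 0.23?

K_p = 8.64

Closed-loop characteristic equation: s² + 2.9s + K_p·4.6 = 0.
So ω_n = √(4.6K_p) and 2ζω_n = 2.9, giving ζ = 2.9/(2√(4.6K_p)).
Setting ζ = 0.23: √(4.6K_p) = 2.9/(2·0.23) = 6.304, so K_p = 39.74/4.6 = 8.64.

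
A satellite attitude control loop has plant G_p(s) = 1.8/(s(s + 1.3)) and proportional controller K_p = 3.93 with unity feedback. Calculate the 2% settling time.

T_s ≈ 6.15 s

From 1 + K_pG_p(s) = 0: s² + 1.3s + 7.074 = 0 ⇒ ω_n = 2.66, ζ = 0.2444.
2% settling time T_s ≈ 4/(ζω_n) = 4/0.65 = 6.15 s.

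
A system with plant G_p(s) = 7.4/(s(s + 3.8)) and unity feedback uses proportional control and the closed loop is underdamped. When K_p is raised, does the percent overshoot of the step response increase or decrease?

Characteristic equation s² + 3.8s + K_p·7.4 = 0: raising K_p raises ω_n while 2ζω_n = 3.8 is fixed, so ζ falls and overshoot grows.

increase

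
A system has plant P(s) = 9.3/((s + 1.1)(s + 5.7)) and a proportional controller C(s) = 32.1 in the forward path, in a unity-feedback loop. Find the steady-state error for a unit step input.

0.0206

The loop is type 0. Static position error constant K_pos = C(0)·P(0) = 32.1·1.483 = 47.61.
Steady-state error to a unit step: e_ss = 1/(1+K_pos) = 1/48.61 = 0.0206.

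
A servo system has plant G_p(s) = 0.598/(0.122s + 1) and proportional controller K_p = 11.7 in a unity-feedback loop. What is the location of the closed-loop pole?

Closed loop: T(s) = K_p·G_p/(1+K_p·G_p) = 6.997/(0.122s + 1 + 6.997), with pole at s = −(1 + 6.997)/0.122 = −65.55.

s = -65.55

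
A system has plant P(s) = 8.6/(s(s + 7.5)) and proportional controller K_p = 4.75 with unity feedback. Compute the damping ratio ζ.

The closed-loop denominator is s(s+7.5) + 4.75·8.6 = s² + 7.5s + 40.85.
Matching s² + 2ζω_n s + ω_n²: ω_n = √40.85 = 6.391 rad/s and 2ζω_n = 7.5, so ζ = 7.5/(2·6.391) = 0.587.

ζ = 0.587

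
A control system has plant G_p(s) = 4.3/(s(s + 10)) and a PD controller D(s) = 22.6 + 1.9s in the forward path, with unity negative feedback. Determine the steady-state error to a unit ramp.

The loop has one pole at the origin (type 1). Velocity error constant K_v = lim_{s→0} s·D(s)G_p(s) = 22.6·4.3/10 = 9.718.
Steady-state error to a unit ramp: e_ss = 1/K_v = 0.103.

0.103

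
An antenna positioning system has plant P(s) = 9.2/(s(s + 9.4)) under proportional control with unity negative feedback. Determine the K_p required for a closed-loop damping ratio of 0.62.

K_p = 6.25

Closed-loop characteristic equation: s² + 9.4s + K_p·9.2 = 0.
So ω_n = √(9.2K_p) and 2ζω_n = 9.4, giving ζ = 9.4/(2√(9.2K_p)).
Setting ζ = 0.62: √(9.2K_p) = 9.4/(2·0.62) = 7.581, so K_p = 57.47/9.2 = 6.25.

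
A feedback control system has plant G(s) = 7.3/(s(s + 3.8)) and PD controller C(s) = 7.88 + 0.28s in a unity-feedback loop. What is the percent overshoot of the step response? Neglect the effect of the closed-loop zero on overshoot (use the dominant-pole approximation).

Forward path: (7.88 + 0.28s)·7.3/(s(s+3.8)). The closed-loop characteristic equation is s² + (3.8 + 7.3·0.28)s + 7.3·7.88 = 0.
That is s² + 5.844s + 57.52 = 0, so ω_n = 7.584 rad/s and ζ = 5.844/(2·7.584) = 0.3853.
%OS = 100·exp(−πζ/√(1−ζ²)) = 26.9%.

26.9%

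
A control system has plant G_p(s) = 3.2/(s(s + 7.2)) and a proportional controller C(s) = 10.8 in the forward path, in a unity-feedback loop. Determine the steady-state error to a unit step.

The open loop C(s)G_p(s) has a pole at the origin (type 1), so the static position error constant is infinite and e_ss = 1/(1+∞) = 0.

0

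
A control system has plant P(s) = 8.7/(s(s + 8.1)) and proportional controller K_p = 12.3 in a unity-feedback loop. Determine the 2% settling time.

T_s ≈ 0.988 s

The closed-loop denominator s² + 8.1s + 107 gives ω_n = √107 = 10.34 and ζ = 8.1/(2ω_n) = 0.3915.
2% settling time T_s ≈ 4/(ζω_n) = 4/4.05 = 0.988 s.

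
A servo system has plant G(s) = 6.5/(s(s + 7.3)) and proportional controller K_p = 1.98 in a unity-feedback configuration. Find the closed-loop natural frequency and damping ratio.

The closed-loop denominator is s(s+7.3) + 1.98·6.5 = s² + 7.3s + 12.87.
So ω_n² = 12.87 ⇒ ω_n = 3.587 rad/s, and ζ = 7.3/(2ω_n) = 1.02.

ω_n = 3.59 rad/s, ζ = 1.02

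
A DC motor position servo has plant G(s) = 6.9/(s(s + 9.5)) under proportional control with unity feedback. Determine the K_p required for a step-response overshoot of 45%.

From %OS = 100·exp(−πζ/√(1−ζ²)) = 45%, ζ = −ln(0.45)/√(π²+ln²(0.45)) = 0.2463.
Characteristic equation s² + 9.5s + 6.9K_p = 0 gives ζ = 9.5/(2√(6.9K_p)).
Setting ζ = 0.2463: √(6.9K_p) = 9.5/(2·0.2463) = 19.28, so K_p = 371.8/6.9 = 53.9.

K_p = 53.9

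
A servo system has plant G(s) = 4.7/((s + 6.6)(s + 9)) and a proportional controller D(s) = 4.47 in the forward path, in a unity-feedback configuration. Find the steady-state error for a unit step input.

0.739

The loop is type 0. Static position error constant K_pos = D(0)·G(0) = 4.47·0.07912 = 0.3537.
Steady-state error to a unit step: e_ss = 1/(1+K_pos) = 1/1.354 = 0.739.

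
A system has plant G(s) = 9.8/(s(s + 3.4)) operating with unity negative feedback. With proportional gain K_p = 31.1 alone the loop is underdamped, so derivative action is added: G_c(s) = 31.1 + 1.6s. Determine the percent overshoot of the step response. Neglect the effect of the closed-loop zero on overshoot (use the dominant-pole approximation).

12.9%

Forward path: (31.1 + 1.6s)·9.8/(s(s+3.4)). The closed-loop characteristic equation is s² + (3.4 + 9.8·1.6)s + 9.8·31.1 = 0.
That is s² + 19.08s + 304.8 = 0, so ω_n = 17.46 rad/s and ζ = 19.08/(2·17.46) = 0.5465.
%OS = 100·exp(−πζ/√(1−ζ²)) = 12.9%.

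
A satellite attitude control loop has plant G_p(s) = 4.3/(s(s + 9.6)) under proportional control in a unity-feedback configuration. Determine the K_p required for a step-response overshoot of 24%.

K_p = 31.3

From %OS = 100·exp(−πζ/√(1−ζ²)) = 24%, ζ = −ln(0.24)/√(π²+ln²(0.24)) = 0.4136.
Characteristic equation s² + 9.6s + 4.3K_p = 0 gives ζ = 9.6/(2√(4.3K_p)).
Setting ζ = 0.4136: √(4.3K_p) = 9.6/(2·0.4136) = 11.61, so K_p = 134.7/4.3 = 31.3.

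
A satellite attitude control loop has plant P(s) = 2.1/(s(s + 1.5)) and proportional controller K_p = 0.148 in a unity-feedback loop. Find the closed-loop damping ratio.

With unity feedback the closed-loop characteristic equation is s² + 1.5s + 0.148·2.1 = s² + 1.5s + 0.3108 = 0.
Matching s² + 2ζω_n s + ω_n²: ω_n = √0.3108 = 0.5575 rad/s and 2ζω_n = 1.5, so ζ = 1.5/(2·0.5575) = 1.35.

ζ = 1.35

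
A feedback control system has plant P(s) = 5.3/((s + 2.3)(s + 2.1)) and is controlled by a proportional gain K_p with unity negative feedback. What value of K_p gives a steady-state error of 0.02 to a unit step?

K_p = 44.7

The loop is type 0, so e_ss(step) = 1/(1 + K_pos) with K_pos = K_p·P(0).
P(0) = 1.097. Require 1/(1 + K_p·1.097) = 0.02, so 1 + 1.097·K_p = 50.
K_p = (50 − 1)/1.097 = 44.7.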